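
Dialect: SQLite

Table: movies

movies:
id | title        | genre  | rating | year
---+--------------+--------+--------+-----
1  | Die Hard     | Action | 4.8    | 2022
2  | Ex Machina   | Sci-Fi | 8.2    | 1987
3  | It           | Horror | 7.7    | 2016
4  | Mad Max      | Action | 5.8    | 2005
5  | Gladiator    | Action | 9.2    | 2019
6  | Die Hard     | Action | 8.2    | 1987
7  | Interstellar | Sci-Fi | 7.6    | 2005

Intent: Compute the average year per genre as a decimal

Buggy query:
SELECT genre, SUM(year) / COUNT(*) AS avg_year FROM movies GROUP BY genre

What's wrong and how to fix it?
Bug: Both operands are integers, so '/' performs integer division and truncates

Fix: Cast one side to REAL so the division keeps the fractional part

Corrected query:
SELECT genre, SUM(year) * 1.0 / COUNT(*) AS avg_year FROM movies GROUP BY genre

Result:
genre  | avg_year
-------+---------
Action | 2008.25 
Horror | 2016    
Sci-Fi | 1996    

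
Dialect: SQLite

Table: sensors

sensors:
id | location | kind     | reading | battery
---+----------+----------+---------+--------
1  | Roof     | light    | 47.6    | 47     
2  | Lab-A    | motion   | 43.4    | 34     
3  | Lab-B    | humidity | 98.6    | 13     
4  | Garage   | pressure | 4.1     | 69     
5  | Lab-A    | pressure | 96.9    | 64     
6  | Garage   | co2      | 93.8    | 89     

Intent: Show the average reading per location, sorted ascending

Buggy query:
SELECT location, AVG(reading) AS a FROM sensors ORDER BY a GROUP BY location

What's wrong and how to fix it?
Bug: ORDER BY appears before GROUP BY; SQL clause order requires GROUP BY first

Fix: Reorder: SELECT … FROM … GROUP BY … ORDER BY …

Corrected query:
SELECT location, AVG(reading) AS a FROM sensors GROUP BY location ORDER BY a

Result:
location | a    
---------+------
Roof     | 47.6 
Garage   | 48.95
Lab-A    | 70.15
Lab-B    | 98.6 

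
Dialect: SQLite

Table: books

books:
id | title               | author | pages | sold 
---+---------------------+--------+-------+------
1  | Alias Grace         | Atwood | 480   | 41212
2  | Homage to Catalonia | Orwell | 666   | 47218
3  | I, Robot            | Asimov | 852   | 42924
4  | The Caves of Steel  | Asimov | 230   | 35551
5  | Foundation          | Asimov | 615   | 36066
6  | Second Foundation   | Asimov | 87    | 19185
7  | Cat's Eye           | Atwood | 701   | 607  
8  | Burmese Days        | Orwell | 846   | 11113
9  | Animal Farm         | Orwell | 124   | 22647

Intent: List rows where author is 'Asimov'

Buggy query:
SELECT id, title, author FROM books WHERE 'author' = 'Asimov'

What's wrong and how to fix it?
Bug: 'author' in single quotes is a string literal, not the column; the comparison is literal-vs-literal and never true

Fix: Remove the quotes around the column name (or use double quotes for an identifier)

Corrected query:
SELECT id, title, author FROM books WHERE author = 'Asimov'

Result:
id | title              | author
---+--------------------+-------
3  | I, Robot           | Asimov
4  | The Caves of Steel | Asimov
5  | Foundation         | Asimov
6  | Second Foundation  | Asimov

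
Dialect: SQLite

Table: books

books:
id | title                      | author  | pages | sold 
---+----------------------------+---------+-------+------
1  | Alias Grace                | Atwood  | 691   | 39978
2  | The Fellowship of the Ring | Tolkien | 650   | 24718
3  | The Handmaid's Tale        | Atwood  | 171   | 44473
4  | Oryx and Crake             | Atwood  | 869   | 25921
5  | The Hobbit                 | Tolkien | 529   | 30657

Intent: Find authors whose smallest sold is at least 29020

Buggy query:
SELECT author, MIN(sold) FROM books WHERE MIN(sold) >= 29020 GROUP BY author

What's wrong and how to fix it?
Bug: MIN() in WHERE is a misuse of aggregate

Fix: Replace WHERE with HAVING after the GROUP BY

Corrected query:
SELECT author, MIN(sold) FROM books GROUP BY author HAVING MIN(sold) >= 29020

Result:
(no rows)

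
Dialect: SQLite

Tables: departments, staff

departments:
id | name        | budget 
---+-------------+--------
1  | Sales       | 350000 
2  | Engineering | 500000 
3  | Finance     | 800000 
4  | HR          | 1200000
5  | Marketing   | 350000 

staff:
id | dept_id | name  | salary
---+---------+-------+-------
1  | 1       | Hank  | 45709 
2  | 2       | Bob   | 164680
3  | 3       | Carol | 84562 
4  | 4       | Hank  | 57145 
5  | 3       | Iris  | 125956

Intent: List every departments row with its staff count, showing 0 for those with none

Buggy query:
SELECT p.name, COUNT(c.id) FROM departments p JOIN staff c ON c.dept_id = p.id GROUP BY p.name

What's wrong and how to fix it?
Bug: INNER JOIN drops departments rows that have no matching staff rows

Fix: Use LEFT JOIN so parents without children still appear (COUNT(c.id) gives 0)

Corrected query:
SELECT p.name, COUNT(c.id) FROM departments p LEFT JOIN staff c ON c.dept_id = p.id GROUP BY p.name

Result:
name        | COUNT(c.id)
------------+------------
Engineering | 1          
Finance     | 2          
HR          | 1          
Marketing   | 0          
Sales       | 1          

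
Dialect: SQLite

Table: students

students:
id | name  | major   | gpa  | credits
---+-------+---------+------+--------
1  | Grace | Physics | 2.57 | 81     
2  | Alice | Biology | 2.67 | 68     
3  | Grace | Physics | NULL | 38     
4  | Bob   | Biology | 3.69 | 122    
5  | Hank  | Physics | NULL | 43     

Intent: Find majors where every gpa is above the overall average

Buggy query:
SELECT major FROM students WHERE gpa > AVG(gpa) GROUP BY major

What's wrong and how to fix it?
Bug: AVG() is an aggregate; it can't sit directly in WHERE

Fix: Compute the overall average in a scalar subquery and compare each group's MIN against it in HAVING

Corrected query:
SELECT major FROM students GROUP BY major HAVING MIN(gpa) > (SELECT AVG(gpa) FROM students)

Result:
(no rows)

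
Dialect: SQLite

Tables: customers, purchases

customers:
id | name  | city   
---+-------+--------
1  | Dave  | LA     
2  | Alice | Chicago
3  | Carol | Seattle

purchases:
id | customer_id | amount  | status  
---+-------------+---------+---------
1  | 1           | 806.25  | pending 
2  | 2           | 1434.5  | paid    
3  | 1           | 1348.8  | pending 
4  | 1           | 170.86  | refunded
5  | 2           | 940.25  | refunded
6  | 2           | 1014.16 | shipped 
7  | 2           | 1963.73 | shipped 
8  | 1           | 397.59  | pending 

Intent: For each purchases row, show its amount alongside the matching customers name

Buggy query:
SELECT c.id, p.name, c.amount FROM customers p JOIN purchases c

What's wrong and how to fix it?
Bug: Missing join condition: each purchases row is matched to all customers rows instead of just its own

Fix: Add ON c.customer_id = p.id to the JOIN

Corrected query:
SELECT c.id, p.name, c.amount FROM customers p JOIN purchases c ON c.customer_id = p.id

Result:
id | name  | amount 
---+-------+--------
1  | Dave  | 806.25 
2  | Alice | 1434.5 
3  | Dave  | 1348.8 
4  | Dave  | 170.86 
5  | Alice | 940.25 
6  | Alice | 1014.16
7  | Alice | 1963.73
8  | Dave  | 397.59 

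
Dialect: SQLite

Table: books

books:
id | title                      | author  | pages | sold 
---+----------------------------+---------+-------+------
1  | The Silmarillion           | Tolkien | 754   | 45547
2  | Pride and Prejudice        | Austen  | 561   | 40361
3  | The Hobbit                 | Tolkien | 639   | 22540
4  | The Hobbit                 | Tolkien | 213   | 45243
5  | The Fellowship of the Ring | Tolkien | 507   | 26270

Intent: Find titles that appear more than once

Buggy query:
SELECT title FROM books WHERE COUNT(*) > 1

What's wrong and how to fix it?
Bug: COUNT(*) is an aggregate and cannot be used in WHERE

Fix: Group first, then use HAVING for the count condition

Corrected query:
SELECT title FROM books GROUP BY title HAVING COUNT(*) > 1

Result:
title     
----------
The Hobbit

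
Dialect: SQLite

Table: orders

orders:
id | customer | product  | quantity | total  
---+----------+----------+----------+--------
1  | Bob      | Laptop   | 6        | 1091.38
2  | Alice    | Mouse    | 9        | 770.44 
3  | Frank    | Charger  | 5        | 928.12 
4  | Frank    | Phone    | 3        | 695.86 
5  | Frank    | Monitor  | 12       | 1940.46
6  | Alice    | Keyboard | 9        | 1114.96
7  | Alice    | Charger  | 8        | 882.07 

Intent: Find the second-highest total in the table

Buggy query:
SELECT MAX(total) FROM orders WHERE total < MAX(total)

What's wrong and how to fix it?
Bug: The inner MAX is an aggregate inside WHERE, which is not allowed

Fix: Compute the overall MAX in a subquery, then take MAX of rows below it

Corrected query:
SELECT MAX(total) FROM orders WHERE total < (SELECT MAX(total) FROM orders)

Result:
MAX(total)
----------
1114.96   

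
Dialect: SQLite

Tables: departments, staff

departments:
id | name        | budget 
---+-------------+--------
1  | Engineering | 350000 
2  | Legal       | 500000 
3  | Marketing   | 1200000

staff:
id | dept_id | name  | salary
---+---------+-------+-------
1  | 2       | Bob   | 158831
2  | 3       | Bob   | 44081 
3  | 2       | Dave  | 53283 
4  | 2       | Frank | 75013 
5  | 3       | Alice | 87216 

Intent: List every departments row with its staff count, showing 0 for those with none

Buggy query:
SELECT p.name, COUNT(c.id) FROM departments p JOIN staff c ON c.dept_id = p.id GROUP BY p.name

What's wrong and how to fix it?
Bug: An inner join excludes parents with zero children

Fix: Use LEFT JOIN so parents without children still appear (COUNT(c.id) gives 0)

Corrected query:
SELECT p.name, COUNT(c.id) FROM departments p LEFT JOIN staff c ON c.dept_id = p.id GROUP BY p.name

Result:
name        | COUNT(c.id)
------------+------------
Engineering | 0          
Legal       | 3          
Marketing   | 2          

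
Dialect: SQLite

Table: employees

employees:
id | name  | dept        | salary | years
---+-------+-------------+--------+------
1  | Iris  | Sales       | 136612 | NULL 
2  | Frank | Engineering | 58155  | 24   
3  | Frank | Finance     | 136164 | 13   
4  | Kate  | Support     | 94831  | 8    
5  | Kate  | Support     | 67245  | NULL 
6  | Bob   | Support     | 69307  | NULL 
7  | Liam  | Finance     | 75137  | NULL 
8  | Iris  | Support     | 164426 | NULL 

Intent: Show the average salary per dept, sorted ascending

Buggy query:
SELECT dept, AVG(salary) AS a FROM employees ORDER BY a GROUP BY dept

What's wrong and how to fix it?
Bug: GROUP BY must precede ORDER BY

Fix: Reorder: SELECT … FROM … GROUP BY … ORDER BY …

Corrected query:
SELECT dept, AVG(salary) AS a FROM employees GROUP BY dept ORDER BY a

Result:
dept        | a       
------------+---------
Engineering | 58155   
Support     | 98952.25
Finance     | 105650.5
Sales       | 136612  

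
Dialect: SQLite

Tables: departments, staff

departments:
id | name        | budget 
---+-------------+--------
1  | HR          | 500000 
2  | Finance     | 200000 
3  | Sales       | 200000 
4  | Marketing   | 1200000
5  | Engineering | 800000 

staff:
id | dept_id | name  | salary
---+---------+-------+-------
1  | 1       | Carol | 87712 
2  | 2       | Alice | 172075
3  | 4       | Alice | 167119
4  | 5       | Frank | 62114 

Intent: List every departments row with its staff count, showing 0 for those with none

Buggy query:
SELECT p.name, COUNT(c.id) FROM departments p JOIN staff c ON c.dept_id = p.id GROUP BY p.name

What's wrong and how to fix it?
Bug: An inner join excludes parents with zero children

Fix: Use LEFT JOIN so parents without children still appear (COUNT(c.id) gives 0)

Corrected query:
SELECT p.name, COUNT(c.id) FROM departments p LEFT JOIN staff c ON c.dept_id = p.id GROUP BY p.name

Result:
name        | COUNT(c.id)
------------+------------
Engineering | 1          
Finance     | 1          
HR          | 1          
Marketing   | 1          
Sales       | 0          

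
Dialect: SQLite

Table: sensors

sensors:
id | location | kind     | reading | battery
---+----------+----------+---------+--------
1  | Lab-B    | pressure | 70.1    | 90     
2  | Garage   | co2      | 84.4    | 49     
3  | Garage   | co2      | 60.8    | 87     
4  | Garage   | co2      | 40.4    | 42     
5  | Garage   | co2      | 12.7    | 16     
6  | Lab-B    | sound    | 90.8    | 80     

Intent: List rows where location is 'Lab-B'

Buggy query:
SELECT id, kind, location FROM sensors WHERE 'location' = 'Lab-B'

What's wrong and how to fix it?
Bug: Single quotes denote string literals in SQL; the column name is being compared as a constant string

Fix: Reference the column as location without single quotes

Corrected query:
SELECT id, kind, location FROM sensors WHERE location = 'Lab-B'

Result:
id | kind     | location
---+----------+---------
1  | pressure | Lab-B   
6  | sound    | Lab-B   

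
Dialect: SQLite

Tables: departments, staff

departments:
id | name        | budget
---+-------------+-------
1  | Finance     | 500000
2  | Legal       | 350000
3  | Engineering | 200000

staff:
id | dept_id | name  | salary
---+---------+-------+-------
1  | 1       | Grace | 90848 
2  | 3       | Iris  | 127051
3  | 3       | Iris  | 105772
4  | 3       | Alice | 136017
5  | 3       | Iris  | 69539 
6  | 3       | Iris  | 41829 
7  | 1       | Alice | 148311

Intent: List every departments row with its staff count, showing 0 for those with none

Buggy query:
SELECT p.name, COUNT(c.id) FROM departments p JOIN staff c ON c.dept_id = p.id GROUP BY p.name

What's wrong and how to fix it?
Bug: An inner join excludes parents with zero children

Fix: Use LEFT JOIN so parents without children still appear (COUNT(c.id) gives 0)

Corrected query:
SELECT p.name, COUNT(c.id) FROM departments p LEFT JOIN staff c ON c.dept_id = p.id GROUP BY p.name

Result:
name        | COUNT(c.id)
------------+------------
Engineering | 5          
Finance     | 2          
Legal       | 0          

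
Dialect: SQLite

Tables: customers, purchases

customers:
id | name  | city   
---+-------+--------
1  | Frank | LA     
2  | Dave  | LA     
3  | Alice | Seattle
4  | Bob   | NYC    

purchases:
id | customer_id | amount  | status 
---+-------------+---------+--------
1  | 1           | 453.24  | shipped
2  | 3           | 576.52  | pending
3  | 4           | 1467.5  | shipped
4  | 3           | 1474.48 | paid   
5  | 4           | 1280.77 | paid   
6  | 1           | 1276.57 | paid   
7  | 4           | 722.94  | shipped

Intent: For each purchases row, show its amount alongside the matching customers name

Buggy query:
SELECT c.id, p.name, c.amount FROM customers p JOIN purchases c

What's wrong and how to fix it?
Bug: JOIN with no ON clause produces a cartesian product; every purchases row pairs with every customers row

Fix: Add ON c.customer_id = p.id to the JOIN

Corrected query:
SELECT c.id, p.name, c.amount FROM customers p JOIN purchases c ON c.customer_id = p.id

Result:
id | name  | amount 
---+-------+--------
1  | Frank | 453.24 
2  | Alice | 576.52 
3  | Bob   | 1467.5 
4  | Alice | 1474.48
5  | Bob   | 1280.77
6  | Frank | 1276.57
7  | Bob   | 722.94 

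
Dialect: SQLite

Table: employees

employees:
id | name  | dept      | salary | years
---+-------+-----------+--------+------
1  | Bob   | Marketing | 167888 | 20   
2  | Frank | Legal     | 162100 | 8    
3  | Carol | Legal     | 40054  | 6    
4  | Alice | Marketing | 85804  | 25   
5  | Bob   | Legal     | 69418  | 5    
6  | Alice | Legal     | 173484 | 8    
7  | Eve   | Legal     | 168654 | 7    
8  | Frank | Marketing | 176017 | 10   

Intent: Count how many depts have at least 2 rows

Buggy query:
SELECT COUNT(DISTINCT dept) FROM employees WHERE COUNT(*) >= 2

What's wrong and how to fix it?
Bug: COUNT(*) cannot appear in WHERE; the per-group count doesn't exist yet

Fix: Use a subquery that GROUPs and filters with HAVING, then count its rows

Corrected query:
SELECT COUNT(*) FROM (SELECT dept FROM employees GROUP BY dept HAVING COUNT(*) >= 2)

Result:
COUNT(*)
--------
2       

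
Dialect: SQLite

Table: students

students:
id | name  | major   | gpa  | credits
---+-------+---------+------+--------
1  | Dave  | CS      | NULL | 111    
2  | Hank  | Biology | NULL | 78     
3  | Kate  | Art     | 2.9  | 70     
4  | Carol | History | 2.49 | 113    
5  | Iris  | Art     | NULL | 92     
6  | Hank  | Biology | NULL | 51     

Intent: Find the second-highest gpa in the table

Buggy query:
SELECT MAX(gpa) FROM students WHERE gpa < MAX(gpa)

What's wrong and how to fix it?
Bug: The inner MAX is an aggregate inside WHERE, which is not allowed

Fix: Put the inner MAX in a scalar subquery

Corrected query:
SELECT MAX(gpa) FROM students WHERE gpa < (SELECT MAX(gpa) FROM students)

Result:
MAX(gpa)
--------
2.49    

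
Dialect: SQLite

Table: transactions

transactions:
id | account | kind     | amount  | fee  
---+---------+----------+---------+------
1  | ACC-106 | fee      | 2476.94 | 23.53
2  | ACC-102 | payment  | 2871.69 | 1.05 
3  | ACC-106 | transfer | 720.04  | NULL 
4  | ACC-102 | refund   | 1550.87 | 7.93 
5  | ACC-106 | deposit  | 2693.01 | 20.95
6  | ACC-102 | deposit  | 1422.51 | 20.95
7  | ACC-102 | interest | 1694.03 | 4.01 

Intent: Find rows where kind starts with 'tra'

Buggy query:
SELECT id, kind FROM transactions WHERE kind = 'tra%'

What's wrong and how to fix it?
Bug: Wildcards only work with LIKE; '=' treats '%' as a literal character

Fix: Replace '=' with LIKE so 'tra%' is treated as a pattern

Corrected query:
SELECT id, kind FROM transactions WHERE kind LIKE 'tra%'

Result:
id | kind    
---+---------
3  | transfer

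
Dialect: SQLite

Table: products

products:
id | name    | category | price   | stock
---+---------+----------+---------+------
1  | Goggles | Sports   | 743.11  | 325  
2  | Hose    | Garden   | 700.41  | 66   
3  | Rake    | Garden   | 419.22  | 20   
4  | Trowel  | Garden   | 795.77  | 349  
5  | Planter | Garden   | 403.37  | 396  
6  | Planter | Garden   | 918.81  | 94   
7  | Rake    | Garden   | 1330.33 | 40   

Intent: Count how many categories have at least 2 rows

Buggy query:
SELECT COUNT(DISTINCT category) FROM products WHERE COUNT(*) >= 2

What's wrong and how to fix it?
Bug: COUNT(*) cannot appear in WHERE; the per-group count doesn't exist yet

Fix: Use a subquery that GROUPs and filters with HAVING, then count its rows

Corrected query:
SELECT COUNT(*) FROM (SELECT category FROM products GROUP BY category HAVING COUNT(*) >= 2)

Result:
COUNT(*)
--------
1       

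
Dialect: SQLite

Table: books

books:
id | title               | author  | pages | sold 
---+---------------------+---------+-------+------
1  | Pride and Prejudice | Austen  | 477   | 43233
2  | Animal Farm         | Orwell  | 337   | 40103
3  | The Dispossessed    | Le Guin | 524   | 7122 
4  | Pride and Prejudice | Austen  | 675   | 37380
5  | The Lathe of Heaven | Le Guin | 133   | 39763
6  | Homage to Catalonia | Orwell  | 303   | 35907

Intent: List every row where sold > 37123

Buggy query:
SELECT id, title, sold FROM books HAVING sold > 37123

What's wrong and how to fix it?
Bug: This is a non-aggregate query (no GROUP BY, no aggregates), so in SQLite the HAVING clause is invalid here; a row-level condition belongs in WHERE

Fix: Use WHERE for row-level filtering

Corrected query:
SELECT id, title, sold FROM books WHERE sold > 37123

Result:
id | title               | sold 
---+---------------------+------
1  | Pride and Prejudice | 43233
2  | Animal Farm         | 40103
4  | Pride and Prejudice | 37380
5  | The Lathe of Heaven | 39763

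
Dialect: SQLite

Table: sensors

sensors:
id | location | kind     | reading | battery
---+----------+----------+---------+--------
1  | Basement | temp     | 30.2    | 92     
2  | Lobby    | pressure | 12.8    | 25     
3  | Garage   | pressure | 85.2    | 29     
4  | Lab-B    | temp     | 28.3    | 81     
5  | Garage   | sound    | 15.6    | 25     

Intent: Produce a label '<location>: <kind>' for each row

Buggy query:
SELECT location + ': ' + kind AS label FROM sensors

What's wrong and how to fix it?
Bug: '+' is numeric addition; on text columns SQLite converts them to 0 instead of concatenating

Fix: Use the || operator for string concatenation

Corrected query:
SELECT location || ': ' || kind AS label FROM sensors

Result:
label           
----------------
Basement: temp  
Lobby: pressure 
Garage: pressure
Lab-B: temp     
Garage: sound   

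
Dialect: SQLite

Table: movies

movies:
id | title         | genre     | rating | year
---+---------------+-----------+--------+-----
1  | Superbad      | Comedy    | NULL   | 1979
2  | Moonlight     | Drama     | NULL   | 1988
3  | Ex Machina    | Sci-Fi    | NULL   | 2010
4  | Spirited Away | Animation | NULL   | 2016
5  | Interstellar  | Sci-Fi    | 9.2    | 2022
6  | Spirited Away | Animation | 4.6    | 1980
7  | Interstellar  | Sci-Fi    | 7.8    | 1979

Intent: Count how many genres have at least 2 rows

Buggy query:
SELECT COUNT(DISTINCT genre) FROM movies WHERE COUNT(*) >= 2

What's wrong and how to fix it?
Bug: COUNT(*) cannot appear in WHERE; the per-group count doesn't exist yet

Fix: Use a subquery that GROUPs and filters with HAVING, then count its rows

Corrected query:
SELECT COUNT(*) FROM (SELECT genre FROM movies GROUP BY genre HAVING COUNT(*) >= 2)

Result:
COUNT(*)
--------
2       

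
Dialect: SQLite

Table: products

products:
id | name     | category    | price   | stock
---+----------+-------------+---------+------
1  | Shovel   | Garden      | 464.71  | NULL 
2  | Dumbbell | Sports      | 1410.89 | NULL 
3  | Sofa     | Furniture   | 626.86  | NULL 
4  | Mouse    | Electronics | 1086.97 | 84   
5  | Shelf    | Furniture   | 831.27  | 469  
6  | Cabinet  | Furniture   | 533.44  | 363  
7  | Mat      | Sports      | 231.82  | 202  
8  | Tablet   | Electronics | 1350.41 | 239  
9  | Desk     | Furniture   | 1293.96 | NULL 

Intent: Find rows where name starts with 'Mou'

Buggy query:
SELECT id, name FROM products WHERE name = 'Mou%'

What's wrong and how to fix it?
Bug: '=' compares the literal string including the % character; pattern matching needs LIKE

Fix: Replace '=' with LIKE so 'Mou%' is treated as a pattern

Corrected query:
SELECT id, name FROM products WHERE name LIKE 'Mou%'

Result:
id | name 
---+------
4  | Mouse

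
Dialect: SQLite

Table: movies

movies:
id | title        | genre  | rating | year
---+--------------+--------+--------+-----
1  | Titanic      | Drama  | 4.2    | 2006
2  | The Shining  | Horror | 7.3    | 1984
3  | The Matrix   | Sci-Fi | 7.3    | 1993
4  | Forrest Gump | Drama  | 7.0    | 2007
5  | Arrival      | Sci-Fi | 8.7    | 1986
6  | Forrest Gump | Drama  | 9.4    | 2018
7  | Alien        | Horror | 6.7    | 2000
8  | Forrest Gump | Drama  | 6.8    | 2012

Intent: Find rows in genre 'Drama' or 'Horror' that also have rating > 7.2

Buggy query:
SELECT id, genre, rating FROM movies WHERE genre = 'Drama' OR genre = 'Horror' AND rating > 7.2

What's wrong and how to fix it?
Bug: Without parentheses, AND is evaluated before OR, so the rating filter only applies to the 'Horror' branch

Fix: Group the OR with parentheses (or use IN), then AND the threshold

Corrected query:
SELECT id, genre, rating FROM movies WHERE (genre = 'Drama' OR genre = 'Horror') AND rating > 7.2

Result:
id | genre  | rating
---+--------+-------
2  | Horror | 7.3   
6  | Drama  | 9.4   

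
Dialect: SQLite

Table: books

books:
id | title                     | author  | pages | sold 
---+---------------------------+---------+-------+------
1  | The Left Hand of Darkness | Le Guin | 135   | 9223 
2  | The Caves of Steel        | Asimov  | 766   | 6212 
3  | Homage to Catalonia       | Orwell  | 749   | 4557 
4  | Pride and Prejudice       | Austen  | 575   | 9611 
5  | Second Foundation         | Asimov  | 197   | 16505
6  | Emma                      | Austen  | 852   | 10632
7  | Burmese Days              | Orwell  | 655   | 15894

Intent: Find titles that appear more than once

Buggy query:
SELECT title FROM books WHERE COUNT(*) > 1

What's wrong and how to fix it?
Bug: COUNT(*) is an aggregate and cannot be used in WHERE

Fix: Group first, then use HAVING for the count condition

Corrected query:
SELECT title FROM books GROUP BY title HAVING COUNT(*) > 1

Result:
(no rows)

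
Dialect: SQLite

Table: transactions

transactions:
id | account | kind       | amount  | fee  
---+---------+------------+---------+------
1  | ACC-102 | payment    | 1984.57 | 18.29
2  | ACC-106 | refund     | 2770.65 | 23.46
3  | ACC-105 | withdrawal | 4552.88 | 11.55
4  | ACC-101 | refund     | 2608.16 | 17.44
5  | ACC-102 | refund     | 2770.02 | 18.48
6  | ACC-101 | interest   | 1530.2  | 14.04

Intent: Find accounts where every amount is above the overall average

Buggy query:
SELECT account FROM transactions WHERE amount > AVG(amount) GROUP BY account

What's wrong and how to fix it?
Bug: AVG() is an aggregate; it can't sit directly in WHERE

Fix: Compute the overall average in a scalar subquery and compare each group's MIN against it in HAVING

Corrected query:
SELECT account FROM transactions GROUP BY account HAVING MIN(amount) > (SELECT AVG(amount) FROM transactions)

Result:
account
-------
ACC-105
ACC-106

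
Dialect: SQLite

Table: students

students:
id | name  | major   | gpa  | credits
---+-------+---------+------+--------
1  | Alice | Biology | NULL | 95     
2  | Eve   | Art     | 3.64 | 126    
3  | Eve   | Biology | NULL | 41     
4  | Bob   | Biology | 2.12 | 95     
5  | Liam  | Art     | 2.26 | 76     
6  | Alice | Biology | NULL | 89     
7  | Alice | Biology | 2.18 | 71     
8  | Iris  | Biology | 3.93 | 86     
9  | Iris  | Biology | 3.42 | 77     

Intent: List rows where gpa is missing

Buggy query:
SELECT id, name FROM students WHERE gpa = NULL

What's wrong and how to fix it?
Bug: '= NULL' is always unknown in SQL three-valued logic, so no rows match

Fix: Use IS NULL to test for NULL

Corrected query:
SELECT id, name FROM students WHERE gpa IS NULL

Result:
id | name 
---+------
1  | Alice
3  | Eve  
6  | Alice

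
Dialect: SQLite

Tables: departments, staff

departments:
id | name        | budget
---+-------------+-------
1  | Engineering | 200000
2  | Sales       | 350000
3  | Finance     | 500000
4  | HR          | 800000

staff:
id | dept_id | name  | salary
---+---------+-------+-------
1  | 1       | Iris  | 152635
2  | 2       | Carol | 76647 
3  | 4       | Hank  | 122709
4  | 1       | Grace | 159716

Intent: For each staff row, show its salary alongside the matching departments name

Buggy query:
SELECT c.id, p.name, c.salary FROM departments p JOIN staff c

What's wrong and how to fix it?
Bug: Missing join condition: each staff row is matched to all departments rows instead of just its own

Fix: Add ON c.dept_id = p.id to the JOIN

Corrected query:
SELECT c.id, p.name, c.salary FROM departments p JOIN staff c ON c.dept_id = p.id

Result:
id | name        | salary
---+-------------+-------
1  | Engineering | 152635
2  | Sales       | 76647 
3  | HR          | 122709
4  | Engineering | 159716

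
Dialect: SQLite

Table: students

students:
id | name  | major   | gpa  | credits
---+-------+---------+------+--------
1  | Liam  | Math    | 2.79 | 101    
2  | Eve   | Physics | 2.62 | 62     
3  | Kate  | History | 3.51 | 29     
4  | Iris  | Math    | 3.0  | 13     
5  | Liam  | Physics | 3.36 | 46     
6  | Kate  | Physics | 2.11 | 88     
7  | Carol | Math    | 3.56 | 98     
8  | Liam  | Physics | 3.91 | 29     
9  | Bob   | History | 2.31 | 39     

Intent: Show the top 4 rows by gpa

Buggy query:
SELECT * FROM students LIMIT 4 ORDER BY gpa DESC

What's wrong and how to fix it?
Bug: LIMIT must come after ORDER BY

Fix: Sort with ORDER BY, then apply LIMIT

Corrected query:
SELECT * FROM students ORDER BY gpa DESC LIMIT 4

Result:
id | name  | major   | gpa  | credits
---+-------+---------+------+--------
8  | Liam  | Physics | 3.91 | 29     
7  | Carol | Math    | 3.56 | 98     
3  | Kate  | History | 3.51 | 29     
5  | Liam  | Physics | 3.36 | 46     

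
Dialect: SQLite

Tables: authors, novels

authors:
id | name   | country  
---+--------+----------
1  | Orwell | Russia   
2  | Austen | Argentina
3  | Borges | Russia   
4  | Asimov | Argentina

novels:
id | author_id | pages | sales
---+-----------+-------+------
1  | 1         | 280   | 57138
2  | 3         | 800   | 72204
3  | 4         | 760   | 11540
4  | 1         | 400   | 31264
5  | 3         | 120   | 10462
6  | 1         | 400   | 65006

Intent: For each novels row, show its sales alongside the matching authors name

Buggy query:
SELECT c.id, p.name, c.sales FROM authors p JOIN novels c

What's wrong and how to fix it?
Bug: JOIN with no ON clause produces a cartesian product; every novels row pairs with every authors row

Fix: Specify the join condition linking the foreign key to the parent id

Corrected query:
SELECT c.id, p.name, c.sales FROM authors p JOIN novels c ON c.author_id = p.id

Result:
id | name   | sales
---+--------+------
1  | Orwell | 57138
2  | Borges | 72204
3  | Asimov | 11540
4  | Orwell | 31264
5  | Borges | 10462
6  | Orwell | 65006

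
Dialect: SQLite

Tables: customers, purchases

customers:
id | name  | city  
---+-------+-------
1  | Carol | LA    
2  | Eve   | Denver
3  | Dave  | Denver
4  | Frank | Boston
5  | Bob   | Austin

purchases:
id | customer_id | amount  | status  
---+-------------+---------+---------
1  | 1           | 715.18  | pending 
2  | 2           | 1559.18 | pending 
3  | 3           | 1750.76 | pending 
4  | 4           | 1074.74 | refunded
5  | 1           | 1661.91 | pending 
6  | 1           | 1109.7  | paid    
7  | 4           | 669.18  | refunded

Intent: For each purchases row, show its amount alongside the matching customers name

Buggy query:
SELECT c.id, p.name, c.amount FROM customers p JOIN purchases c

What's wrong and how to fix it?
Bug: JOIN with no ON clause produces a cartesian product; every purchases row pairs with every customers row

Fix: Specify the join condition linking the foreign key to the parent id

Corrected query:
SELECT c.id, p.name, c.amount FROM customers p JOIN purchases c ON c.customer_id = p.id

Result:
id | name  | amount 
---+-------+--------
1  | Carol | 715.18 
2  | Eve   | 1559.18
3  | Dave  | 1750.76
4  | Frank | 1074.74
5  | Carol | 1661.91
6  | Carol | 1109.7 
7  | Frank | 669.18 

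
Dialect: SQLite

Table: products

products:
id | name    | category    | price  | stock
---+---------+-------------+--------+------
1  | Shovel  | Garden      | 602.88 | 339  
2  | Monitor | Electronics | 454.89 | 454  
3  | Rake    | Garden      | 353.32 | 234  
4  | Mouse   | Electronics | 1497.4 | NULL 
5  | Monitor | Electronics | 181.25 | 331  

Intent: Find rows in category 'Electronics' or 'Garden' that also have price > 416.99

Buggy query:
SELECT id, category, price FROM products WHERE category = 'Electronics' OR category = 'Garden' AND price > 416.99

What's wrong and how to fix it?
Bug: Without parentheses, AND is evaluated before OR, so the price filter only applies to the 'Garden' branch

Fix: Add parentheses around the OR so the AND applies to both alternatives

Corrected query:
SELECT id, category, price FROM products WHERE (category = 'Electronics' OR category = 'Garden') AND price > 416.99

Result:
id | category    | price 
---+-------------+-------
1  | Garden      | 602.88
2  | Electronics | 454.89
4  | Electronics | 1497.4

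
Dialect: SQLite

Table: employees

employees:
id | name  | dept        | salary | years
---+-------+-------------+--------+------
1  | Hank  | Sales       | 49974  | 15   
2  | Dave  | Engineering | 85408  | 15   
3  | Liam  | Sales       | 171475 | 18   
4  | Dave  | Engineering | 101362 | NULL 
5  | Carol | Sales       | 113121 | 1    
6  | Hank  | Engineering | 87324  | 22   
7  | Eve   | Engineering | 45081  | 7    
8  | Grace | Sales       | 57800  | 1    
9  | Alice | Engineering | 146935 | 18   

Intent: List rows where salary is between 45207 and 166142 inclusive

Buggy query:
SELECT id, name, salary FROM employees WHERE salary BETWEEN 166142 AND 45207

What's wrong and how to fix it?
Bug: BETWEEN expects the lower bound first; with 166142 AND 45207 the range is empty

Fix: Write BETWEEN 45207 AND 166142

Corrected query:
SELECT id, name, salary FROM employees WHERE salary BETWEEN 45207 AND 166142

Result:
id | name  | salary
---+-------+-------
1  | Hank  | 49974 
2  | Dave  | 85408 
4  | Dave  | 101362
5  | Carol | 113121
6  | Hank  | 87324 
8  | Grace | 57800 
9  | Alice | 146935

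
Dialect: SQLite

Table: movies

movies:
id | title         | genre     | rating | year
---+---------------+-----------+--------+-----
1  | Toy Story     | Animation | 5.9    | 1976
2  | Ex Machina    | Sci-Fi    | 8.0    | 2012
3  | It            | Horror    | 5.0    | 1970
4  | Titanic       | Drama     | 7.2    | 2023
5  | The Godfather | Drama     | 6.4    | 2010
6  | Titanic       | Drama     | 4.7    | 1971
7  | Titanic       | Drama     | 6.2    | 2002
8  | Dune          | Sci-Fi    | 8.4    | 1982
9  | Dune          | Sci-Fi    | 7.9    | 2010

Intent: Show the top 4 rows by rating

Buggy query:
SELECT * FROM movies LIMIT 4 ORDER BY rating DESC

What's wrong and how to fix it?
Bug: ORDER BY cannot follow LIMIT; LIMIT is the final clause

Fix: Sort with ORDER BY, then apply LIMIT

Corrected query:
SELECT * FROM movies ORDER BY rating DESC LIMIT 4

Result:
id | title      | genre  | rating | year
---+------------+--------+--------+-----
8  | Dune       | Sci-Fi | 8.4    | 1982
2  | Ex Machina | Sci-Fi | 8      | 2012
9  | Dune       | Sci-Fi | 7.9    | 2010
4  | Titanic    | Drama  | 7.2    | 2023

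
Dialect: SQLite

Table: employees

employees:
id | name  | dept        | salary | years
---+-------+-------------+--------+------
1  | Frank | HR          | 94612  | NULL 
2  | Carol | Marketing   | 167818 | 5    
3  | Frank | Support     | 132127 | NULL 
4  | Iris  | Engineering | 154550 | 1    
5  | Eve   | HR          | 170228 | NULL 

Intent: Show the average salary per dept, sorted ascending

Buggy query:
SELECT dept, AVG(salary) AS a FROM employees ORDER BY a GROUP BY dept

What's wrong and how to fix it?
Bug: ORDER BY appears before GROUP BY; SQL clause order requires GROUP BY first

Fix: Reorder: SELECT … FROM … GROUP BY … ORDER BY …

Corrected query:
SELECT dept, AVG(salary) AS a FROM employees GROUP BY dept ORDER BY a

Result:
dept        | a     
------------+-------
Support     | 132127
HR          | 132420
Engineering | 154550
Marketing   | 167818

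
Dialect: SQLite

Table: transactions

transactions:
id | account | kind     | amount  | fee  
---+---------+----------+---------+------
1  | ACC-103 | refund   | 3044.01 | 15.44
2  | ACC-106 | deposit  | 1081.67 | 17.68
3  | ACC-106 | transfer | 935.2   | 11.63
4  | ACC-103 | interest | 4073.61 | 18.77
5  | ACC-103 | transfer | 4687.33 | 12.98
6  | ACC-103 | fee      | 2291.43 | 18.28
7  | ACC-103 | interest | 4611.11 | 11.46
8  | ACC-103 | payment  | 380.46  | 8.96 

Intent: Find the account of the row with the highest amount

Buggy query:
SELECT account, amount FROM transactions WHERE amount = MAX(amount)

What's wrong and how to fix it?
Bug: MAX(amount) is an aggregate and cannot be used directly in WHERE

Fix: Wrap MAX in a scalar subquery so WHERE compares against a single value

Corrected query:
SELECT account, amount FROM transactions WHERE amount = (SELECT MAX(amount) FROM transactions)

Result:
account | amount 
--------+--------
ACC-103 | 4687.33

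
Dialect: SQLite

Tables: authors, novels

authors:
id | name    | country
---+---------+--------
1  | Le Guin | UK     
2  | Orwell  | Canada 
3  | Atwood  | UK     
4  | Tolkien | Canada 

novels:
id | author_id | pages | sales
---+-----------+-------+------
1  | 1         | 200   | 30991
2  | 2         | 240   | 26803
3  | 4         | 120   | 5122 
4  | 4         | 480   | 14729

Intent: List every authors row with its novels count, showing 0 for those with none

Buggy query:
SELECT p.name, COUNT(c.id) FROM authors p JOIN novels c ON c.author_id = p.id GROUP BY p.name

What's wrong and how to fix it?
Bug: An inner join excludes parents with zero children

Fix: Switch to LEFT JOIN to retain unmatched parent rows

Corrected query:
SELECT p.name, COUNT(c.id) FROM authors p LEFT JOIN novels c ON c.author_id = p.id GROUP BY p.name

Result:
name    | COUNT(c.id)
--------+------------
Atwood  | 0          
Le Guin | 1          
Orwell  | 1          
Tolkien | 2          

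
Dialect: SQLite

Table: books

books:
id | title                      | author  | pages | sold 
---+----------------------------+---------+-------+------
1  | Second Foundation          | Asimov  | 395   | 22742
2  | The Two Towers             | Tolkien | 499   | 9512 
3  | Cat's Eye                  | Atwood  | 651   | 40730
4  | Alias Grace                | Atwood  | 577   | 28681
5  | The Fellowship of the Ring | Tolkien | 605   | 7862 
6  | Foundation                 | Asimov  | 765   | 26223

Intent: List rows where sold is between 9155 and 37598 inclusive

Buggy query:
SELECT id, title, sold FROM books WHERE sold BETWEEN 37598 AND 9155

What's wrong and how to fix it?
Bug: BETWEEN expects the lower bound first; with 37598 AND 9155 the range is empty

Fix: Write BETWEEN 9155 AND 37598

Corrected query:
SELECT id, title, sold FROM books WHERE sold BETWEEN 9155 AND 37598

Result:
id | title             | sold 
---+-------------------+------
1  | Second Foundation | 22742
2  | The Two Towers    | 9512 
4  | Alias Grace       | 28681
6  | Foundation        | 26223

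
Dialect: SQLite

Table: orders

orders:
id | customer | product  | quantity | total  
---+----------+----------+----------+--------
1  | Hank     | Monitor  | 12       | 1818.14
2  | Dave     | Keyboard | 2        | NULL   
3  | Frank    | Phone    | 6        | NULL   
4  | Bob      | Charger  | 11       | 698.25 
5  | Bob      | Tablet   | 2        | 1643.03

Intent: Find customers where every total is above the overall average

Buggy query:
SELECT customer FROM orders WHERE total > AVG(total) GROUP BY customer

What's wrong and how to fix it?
Bug: AVG() is an aggregate; it can't sit directly in WHERE

Fix: Use a subquery for AVG and a HAVING MIN(...) filter so the condition holds for every row in the group

Corrected query:
SELECT customer FROM orders GROUP BY customer HAVING MIN(total) > (SELECT AVG(total) FROM orders)

Result:
customer
--------
Hank    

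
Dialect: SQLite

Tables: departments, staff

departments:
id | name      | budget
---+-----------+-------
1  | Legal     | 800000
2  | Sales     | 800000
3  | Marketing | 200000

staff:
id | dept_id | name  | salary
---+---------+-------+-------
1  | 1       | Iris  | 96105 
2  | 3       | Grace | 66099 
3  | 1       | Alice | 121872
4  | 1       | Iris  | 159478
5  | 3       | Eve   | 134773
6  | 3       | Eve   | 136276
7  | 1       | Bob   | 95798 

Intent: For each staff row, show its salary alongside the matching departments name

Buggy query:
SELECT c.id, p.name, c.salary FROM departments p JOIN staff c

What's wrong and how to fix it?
Bug: JOIN with no ON clause produces a cartesian product; every staff row pairs with every departments row

Fix: Add ON c.dept_id = p.id to the JOIN

Corrected query:
SELECT c.id, p.name, c.salary FROM departments p JOIN staff c ON c.dept_id = p.id

Result:
id | name      | salary
---+-----------+-------
1  | Legal     | 96105 
2  | Marketing | 66099 
3  | Legal     | 121872
4  | Legal     | 159478
5  | Marketing | 134773
6  | Marketing | 136276
7  | Legal     | 95798 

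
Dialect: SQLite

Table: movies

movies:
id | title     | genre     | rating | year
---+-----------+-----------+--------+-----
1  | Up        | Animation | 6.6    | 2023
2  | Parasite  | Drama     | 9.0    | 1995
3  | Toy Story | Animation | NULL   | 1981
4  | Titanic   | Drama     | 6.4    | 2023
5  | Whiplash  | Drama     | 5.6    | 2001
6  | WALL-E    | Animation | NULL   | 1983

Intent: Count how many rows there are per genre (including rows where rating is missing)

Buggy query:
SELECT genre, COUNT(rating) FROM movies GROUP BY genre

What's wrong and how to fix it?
Bug: COUNT(rating) skips NULLs, so groups with missing rating are undercounted

Fix: Use COUNT(*) to count all rows regardless of NULL

Corrected query:
SELECT genre, COUNT(*) FROM movies GROUP BY genre

Result:
genre     | COUNT(*)
----------+---------
Animation | 3       
Drama     | 3       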